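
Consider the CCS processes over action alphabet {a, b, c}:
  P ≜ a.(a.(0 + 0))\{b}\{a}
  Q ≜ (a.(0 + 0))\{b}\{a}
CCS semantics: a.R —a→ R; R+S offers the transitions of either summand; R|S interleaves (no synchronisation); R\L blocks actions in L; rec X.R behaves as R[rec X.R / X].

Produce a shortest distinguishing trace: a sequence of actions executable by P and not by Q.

a

Reachable graph of P (2 states):
  s0 = a.(a.(0 + 0))\{b}\{a} | --a--▸ s1
  s1 = (a.(0 + 0))\{b}\{a} | ·
Reachable graph of Q (1 states):
  t0 = (a.(0 + 0))\{b}\{a} | ·
Run σ = ⟨a⟩ on P: start {s0}
  [1] a ⇒ {s1}
  ✓ P
Run σ = ⟨a⟩ on Q: start {t0}
  [1] a ⇒ ∅ (Q stuck)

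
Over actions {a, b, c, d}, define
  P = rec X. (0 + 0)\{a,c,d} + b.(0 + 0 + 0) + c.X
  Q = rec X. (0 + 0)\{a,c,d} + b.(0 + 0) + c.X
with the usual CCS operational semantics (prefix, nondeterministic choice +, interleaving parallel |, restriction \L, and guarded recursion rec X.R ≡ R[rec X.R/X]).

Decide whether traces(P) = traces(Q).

YES

P's transition system — 2 states:
  m0 = rec X. (0 + 0)\{a,c,d} + b.(0 + 0 + 0) + c.X has moves =b=> m1, =c=> m0
  m1 = 0 + 0 + 0 has moves ·
Q's transition system — 2 states:
  n0 = rec X. (0 + 0)\{a,c,d} + b.(0 + 0) + c.X has moves =b=> n1, =c=> n0
  n1 = 0 + 0 has moves ·
Bisimilarity quotient blocks:
  B0 = {m0, n0}
  B1 = {m1, n1}
m0 ∈ B0, n0 ∈ B0 → same block
Bisimilar ⇒ trace-equivalent.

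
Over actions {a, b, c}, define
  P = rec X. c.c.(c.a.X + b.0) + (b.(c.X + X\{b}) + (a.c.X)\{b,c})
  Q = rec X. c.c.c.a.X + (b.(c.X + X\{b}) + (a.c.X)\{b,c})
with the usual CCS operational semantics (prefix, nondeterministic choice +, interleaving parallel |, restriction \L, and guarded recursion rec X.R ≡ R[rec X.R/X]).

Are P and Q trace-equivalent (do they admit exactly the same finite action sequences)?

LTS(P): 12 reachable states
  p0 = rec X. c.c.(c.a.X + b.0) + (b.(c.X + X\{b}) + (a.c.X)\{b,c}) ⊢ --a--▸ p1, --b--▸ p2, --c--▸ p3
  p1 = (c.(rec X. c.c.(c.a.X + b.0) + (b.(c.X + X\{b}) + (a.c.X)\{b,c})))\{b,c} ⊢ stopped
  p2 = c.(rec X. c.c.(c.a.X + b.0) + (b.(c.X + X\{b}) + (a.c.X)\{b,c})) + (rec X. c.c.(c.a.X + b.0) + (b.(c.X + X\{b}) + (a.c.X)\{b,c}))\{b} ⊢ --a--▸ p4, --c--▸ p0, --c--▸ p5
  p3 = c.(c.a.(rec X. c.c.(c.a.X + b.0) + (b.(c.X + X\{b}) + (a.c.X)\{b,c})) + b.0) ⊢ --c--▸ p6
  p4 = (c.(rec X. c.c.(c.a.X + b.0) + (b.(c.X + X\{b}) + (a.c.X)\{b,c})))\{b,c}\{b} ⊢ stopped
  p5 = (c.(c.a.(rec X. c.c.(c.a.X + b.0) + (b.(c.X + X\{b}) + (a.c.X)\{b,c})) + b.0))\{b} ⊢ --c--▸ p7
  p6 = c.a.(rec X. c.c.(c.a.X + b.0) + (b.(c.X + X\{b}) + (a.c.X)\{b,c})) + b.0 ⊢ --b--▸ p8, --c--▸ p9
  p7 = (c.a.(rec X. c.c.(c.a.X + b.0) + (b.(c.X + X\{b}) + (a.c.X)\{b,c})) + b.0)\{b} ⊢ --c--▸ p10
  p8 = 0 ⊢ stopped
  p9 = a.(rec X. c.c.(c.a.X + b.0) + (b.(c.X + X\{b}) + (a.c.X)\{b,c})) ⊢ --a--▸ p0
  p10 = (a.(rec X. c.c.(c.a.X + b.0) + (b.(c.X + X\{b}) + (a.c.X)\{b,c})))\{b} ⊢ --a--▸ p11
  p11 = (rec X. c.c.(c.a.X + b.0) + (b.(c.X + X\{b}) + (a.c.X)\{b,c}))\{b} ⊢ --a--▸ p4, --c--▸ p5
LTS(Q): 11 reachable states
  q0 = rec X. c.c.c.a.X + (b.(c.X + X\{b}) + (a.c.X)\{b,c}) ⊢ --a--▸ q1, --b--▸ q2, --c--▸ q3
  q1 = (c.(rec X. c.c.c.a.X + (b.(c.X + X\{b}) + (a.c.X)\{b,c})))\{b,c} ⊢ stopped
  q2 = c.(rec X. c.c.c.a.X + (b.(c.X + X\{b}) + (a.c.X)\{b,c})) + (rec X. c.c.c.a.X + (b.(c.X + X\{b}) + (a.c.X)\{b,c}))\{b} ⊢ --a--▸ q4, --c--▸ q0, --c--▸ q5
  q3 = c.c.a.(rec X. c.c.c.a.X + (b.(c.X + X\{b}) + (a.c.X)\{b,c})) ⊢ --c--▸ q6
  q4 = (c.(rec X. c.c.c.a.X + (b.(c.X + X\{b}) + (a.c.X)\{b,c})))\{b,c}\{b} ⊢ stopped
  q5 = (c.c.a.(rec X. c.c.c.a.X + (b.(c.X + X\{b}) + (a.c.X)\{b,c})))\{b} ⊢ --c--▸ q7
  q6 = c.a.(rec X. c.c.c.a.X + (b.(c.X + X\{b}) + (a.c.X)\{b,c})) ⊢ --c--▸ q8
  q7 = (c.a.(rec X. c.c.c.a.X + (b.(c.X + X\{b}) + (a.c.X)\{b,c})))\{b} ⊢ --c--▸ q9
  q8 = a.(rec X. c.c.c.a.X + (b.(c.X + X\{b}) + (a.c.X)\{b,c})) ⊢ --a--▸ q0
  q9 = (a.(rec X. c.c.c.a.X + (b.(c.X + X\{b}) + (a.c.X)\{b,c})))\{b} ⊢ --a--▸ q10
  q10 = (rec X. c.c.c.a.X + (b.(c.X + X\{b}) + (a.c.X)\{b,c}))\{b} ⊢ --a--▸ q4, --c--▸ q5
Run σ = ⟨ccb⟩ on P: start {p0}
  after c @ step 1: {p3}
  after c @ step 2: {p6}
  after b @ step 3: {p8}
  P completes σ.
Run σ = ⟨ccb⟩ on Q: start {q0}
  after c @ step 1: {q3}
  after c @ step 2: {q6}
  after b @ step 3: no successor for Q

trace-distinct — witness ⟨ccb⟩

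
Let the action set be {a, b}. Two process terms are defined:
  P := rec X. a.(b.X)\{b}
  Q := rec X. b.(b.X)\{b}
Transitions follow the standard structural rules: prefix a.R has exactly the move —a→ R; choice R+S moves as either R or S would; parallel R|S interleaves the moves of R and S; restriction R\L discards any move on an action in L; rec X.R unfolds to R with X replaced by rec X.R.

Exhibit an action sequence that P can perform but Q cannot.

P's transition system — 2 states:
  m0 = rec X. a.(b.X)\{b} → -a-> m1
  m1 = (b.(rec X. a.(b.X)\{b}))\{b} → ∅
Q's transition system — 2 states:
  n0 = rec X. b.(b.X)\{b} → -b-> n1
  n1 = (b.(rec X. b.(b.X)\{b}))\{b} → ∅
Trace ⟨a⟩ through P, begin at {m0}:
  after a @ step 1: {m1}
  P completes σ.
Trace ⟨a⟩ through Q, begin at {n0}:
  after a @ step 1: no successor for Q

a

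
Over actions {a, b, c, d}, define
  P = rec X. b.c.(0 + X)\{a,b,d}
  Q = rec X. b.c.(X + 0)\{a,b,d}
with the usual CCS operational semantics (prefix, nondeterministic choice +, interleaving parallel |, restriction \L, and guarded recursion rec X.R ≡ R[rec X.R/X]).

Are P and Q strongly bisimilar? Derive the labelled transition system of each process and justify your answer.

YES

P's transition system — 3 states:
  m0 = rec X. b.c.(0 + X)\{a,b,d} | —b→ m1
  m1 = c.(0 + (rec X. b.c.(0 + X)\{a,b,d}))\{a,b,d} | —c→ m2
  m2 = (0 + (rec X. b.c.(0 + X)\{a,b,d}))\{a,b,d} | deadlocked
Q's transition system — 3 states:
  n0 = rec X. b.c.(X + 0)\{a,b,d} | —b→ n1
  n1 = c.((rec X. b.c.(X + 0)\{a,b,d}) + 0)\{a,b,d} | —c→ n2
  n2 = ((rec X. b.c.(X + 0)\{a,b,d}) + 0)\{a,b,d} | deadlocked
Partition-refinement fixed point:
  B0 = {m0, n0}
  B1 = {m1, n1}
  B2 = {m2, n2}
m0 ∈ B0, n0 ∈ B0 → same block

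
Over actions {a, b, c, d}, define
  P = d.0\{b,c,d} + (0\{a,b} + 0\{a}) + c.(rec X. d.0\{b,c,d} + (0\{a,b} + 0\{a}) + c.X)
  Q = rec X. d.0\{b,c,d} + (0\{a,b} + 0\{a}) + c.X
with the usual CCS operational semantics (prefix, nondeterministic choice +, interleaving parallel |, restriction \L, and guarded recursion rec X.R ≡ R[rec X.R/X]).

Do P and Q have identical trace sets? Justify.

P's transition system — 3 states:
  s0 = d.0\{b,c,d} + (0\{a,b} + 0\{a}) + c.(rec X. d.0\{b,c,d} + (0\{a,b} + 0\{a}) + c.X) :: -c-> s1, -d-> s2
  s1 = rec X. d.0\{b,c,d} + (0\{a,b} + 0\{a}) + c.X :: -c-> s1, -d-> s2
  s2 = 0\{b,c,d} :: deadlocked
Q's transition system — 2 states:
  t0 = rec X. d.0\{b,c,d} + (0\{a,b} + 0\{a}) + c.X :: -c-> t0, -d-> t1
  t1 = 0\{b,c,d} :: deadlocked
Coarsest stable partition (strong bisimilarity classes):
  B0 = {s0, s1, t0}
  B1 = {s2, t1}
s0 ∈ B0, t0 ∈ B0 → same block
Bisimilar ⇒ trace-equivalent.

traces(P) = traces(Q)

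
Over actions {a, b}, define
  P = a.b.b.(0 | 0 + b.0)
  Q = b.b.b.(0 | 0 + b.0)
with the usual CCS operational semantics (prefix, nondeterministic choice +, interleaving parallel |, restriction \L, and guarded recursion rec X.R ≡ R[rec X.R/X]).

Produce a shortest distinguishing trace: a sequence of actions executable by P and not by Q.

P's transition system — 5 states:
  m0 = a.b.b.(0 | 0 + b.0) | ··a··> m1
  m1 = b.b.(0 | 0 + b.0) | ··b··> m2
  m2 = b.(0 | 0 + b.0) | ··b··> m3
  m3 = 0 | 0 + b.0 | ··b··> m4
  m4 = 0 | stopped
Q's transition system — 5 states:
  n0 = b.b.b.(0 | 0 + b.0) | ··b··> n1
  n1 = b.b.(0 | 0 + b.0) | ··b··> n2
  n2 = b.(0 | 0 + b.0) | ··b··> n3
  n3 = 0 | 0 + b.0 | ··b··> n4
  n4 = 0 | stopped
Run σ = ⟨a⟩ on P: start {m0}
  [1] a ⇒ {m1}
  — P admits the full trace.
Run σ = ⟨a⟩ on Q: start {n0}
  [1] a ⇒ ∅ (Q stuck)

a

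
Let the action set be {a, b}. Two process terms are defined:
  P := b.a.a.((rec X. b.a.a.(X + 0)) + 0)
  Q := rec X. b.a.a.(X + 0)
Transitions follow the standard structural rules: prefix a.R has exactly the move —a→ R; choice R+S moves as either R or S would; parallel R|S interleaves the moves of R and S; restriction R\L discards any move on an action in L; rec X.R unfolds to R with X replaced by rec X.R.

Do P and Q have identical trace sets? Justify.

YES

LTS(P): 4 reachable states
  p0 = b.a.a.((rec X. b.a.a.(X + 0)) + 0) :: —b→ p1
  p1 = a.a.((rec X. b.a.a.(X + 0)) + 0) :: —a→ p2
  p2 = a.((rec X. b.a.a.(X + 0)) + 0) :: —a→ p3
  p3 = (rec X. b.a.a.(X + 0)) + 0 :: —b→ p1
LTS(Q): 4 reachable states
  q0 = rec X. b.a.a.(X + 0) :: —b→ q1
  q1 = a.a.((rec X. b.a.a.(X + 0)) + 0) :: —a→ q2
  q2 = a.((rec X. b.a.a.(X + 0)) + 0) :: —a→ q3
  q3 = (rec X. b.a.a.(X + 0)) + 0 :: —b→ q1
Partition-refinement fixed point:
  B0 = {p0, p3, q0, q3}
  B1 = {p1, q1}
  B2 = {p2, q2}
p0 ∈ B0, q0 ∈ B0 → same block
Bisimilar ⇒ trace-equivalent.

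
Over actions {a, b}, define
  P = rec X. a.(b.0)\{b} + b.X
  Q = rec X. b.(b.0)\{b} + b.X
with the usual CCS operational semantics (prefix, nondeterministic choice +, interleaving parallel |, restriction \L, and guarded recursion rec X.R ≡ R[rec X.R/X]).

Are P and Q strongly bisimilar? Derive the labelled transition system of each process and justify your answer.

LTS(P): 2 reachable states
  u0 = rec X. a.(b.0)\{b} + b.X :: —a→ u1, —b→ u0
  u1 = (b.0)\{b} :: ·
LTS(Q): 2 reachable states
  v0 = rec X. b.(b.0)\{b} + b.X :: —b→ v0, —b→ v1
  v1 = (b.0)\{b} :: ·
Partition-refinement fixed point:
  B0 = {u0}
  B1 = {u1, v1}
  B2 = {v0}
u0 ∈ B0, v0 ∈ B2 → different blocks

not bisimilar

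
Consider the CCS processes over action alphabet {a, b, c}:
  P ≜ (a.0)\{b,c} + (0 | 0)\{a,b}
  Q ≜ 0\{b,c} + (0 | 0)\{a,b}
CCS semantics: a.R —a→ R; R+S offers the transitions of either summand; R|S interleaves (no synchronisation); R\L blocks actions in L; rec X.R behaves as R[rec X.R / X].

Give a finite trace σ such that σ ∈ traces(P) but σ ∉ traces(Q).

a

Reachable graph of P (2 states):
  s0 = (a.0)\{b,c} + (0 | 0)\{a,b} :: =a=> s1
  s1 = 0\{b,c} :: ·
Reachable graph of Q (1 states):
  t0 = 0\{b,c} + (0 | 0)\{a,b} :: ·
Executing a from P (initial set {s0}):
  step 1 (a): {s1}
  — P admits the full trace.
Executing a from Q (initial set {t0}):
  step 1 (a): ∅ (Q stuck)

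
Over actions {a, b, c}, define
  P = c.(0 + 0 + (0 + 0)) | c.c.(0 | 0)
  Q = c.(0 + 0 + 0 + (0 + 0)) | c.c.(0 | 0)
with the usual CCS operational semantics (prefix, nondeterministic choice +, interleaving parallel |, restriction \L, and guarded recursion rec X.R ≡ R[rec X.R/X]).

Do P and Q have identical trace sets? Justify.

YES

Reachable graph of P (6 states):
  u0 = c.(0 + 0 + (0 + 0)) | c.c.(0 | 0) has moves -c-> u1, -c-> u2
  u1 = (0 + 0 + (0 + 0)) | c.c.(0 | 0) has moves -c-> u3
  u2 = c.(0 + 0 + (0 + 0)) | c.(0 | 0) has moves -c-> u3, -c-> u4
  u3 = (0 + 0 + (0 + 0)) | c.(0 | 0) has moves -c-> u5
  u4 = c.(0 + 0 + (0 + 0)) | (0 | 0) has moves -c-> u5
  u5 = (0 + 0 + (0 + 0)) | (0 | 0) has moves ∅
Reachable graph of Q (6 states):
  v0 = c.(0 + 0 + 0 + (0 + 0)) | c.c.(0 | 0) has moves -c-> v1, -c-> v2
  v1 = (0 + 0 + 0 + (0 + 0)) | c.c.(0 | 0) has moves -c-> v3
  v2 = c.(0 + 0 + 0 + (0 + 0)) | c.(0 | 0) has moves -c-> v3, -c-> v4
  v3 = (0 + 0 + 0 + (0 + 0)) | c.(0 | 0) has moves -c-> v5
  v4 = c.(0 + 0 + 0 + (0 + 0)) | (0 | 0) has moves -c-> v5
  v5 = (0 + 0 + 0 + (0 + 0)) | (0 | 0) has moves ∅
Bisimilarity quotient blocks:
  B0 = {u0, v0}
  B1 = {u1, u2, v1, v2}
  B2 = {u3, u4, v3, v4}
  B3 = {u5, v5}
u0 ∈ B0, v0 ∈ B0 → same block
Bisimilar ⇒ trace-equivalent.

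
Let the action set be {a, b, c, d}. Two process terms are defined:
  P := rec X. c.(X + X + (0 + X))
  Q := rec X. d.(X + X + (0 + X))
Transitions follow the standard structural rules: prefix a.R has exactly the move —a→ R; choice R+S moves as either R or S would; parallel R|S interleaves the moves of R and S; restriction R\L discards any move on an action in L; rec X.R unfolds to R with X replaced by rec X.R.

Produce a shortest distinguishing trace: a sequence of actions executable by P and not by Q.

c

P's transition system — 2 states:
  s0 = rec X. c.(X + X + (0 + X)) :: --c--▸ s1
  s1 = (rec X. c.(X + X + (0 + X))) + (rec X. c.(X + X + (0 + X))) + (0 + (rec X. c.(X + X + (0 + X)))) :: --c--▸ s1
Q's transition system — 2 states:
  t0 = rec X. d.(X + X + (0 + X)) :: --d--▸ t1
  t1 = (rec X. d.(X + X + (0 + X))) + (rec X. d.(X + X + (0 + X))) + (0 + (rec X. d.(X + X + (0 + X)))) :: --d--▸ t1
Trace ⟨c⟩ through P, begin at {s0}:
  step 1 (c): {s1}
  ✓ P
Trace ⟨c⟩ through Q, begin at {t0}:
  step 1 (c): ∅ (Q stuck)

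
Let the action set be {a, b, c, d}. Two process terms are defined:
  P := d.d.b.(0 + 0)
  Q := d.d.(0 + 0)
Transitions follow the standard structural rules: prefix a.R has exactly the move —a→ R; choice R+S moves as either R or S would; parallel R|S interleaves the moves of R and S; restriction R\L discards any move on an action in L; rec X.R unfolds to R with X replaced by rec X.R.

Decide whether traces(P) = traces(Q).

NO — witness ⟨ddb⟩

LTS(P): 4 reachable states
  u0 = d.d.b.(0 + 0) ⊢ —d→ u1
  u1 = d.b.(0 + 0) ⊢ —d→ u2
  u2 = b.(0 + 0) ⊢ —b→ u3
  u3 = 0 + 0 ⊢ deadlocked
LTS(Q): 3 reachable states
  v0 = d.d.(0 + 0) ⊢ —d→ v1
  v1 = d.(0 + 0) ⊢ —d→ v2
  v2 = 0 + 0 ⊢ deadlocked
Executing ddb from P (initial set {u0}):
  step 1 (d): {u1}
  step 2 (d): {u2}
  step 3 (b): {u3}
  ✓ P
Executing ddb from Q (initial set {v0}):
  step 1 (d): {v1}
  step 2 (d): {v2}
  step 3 (b): ∅  — Q cannot continue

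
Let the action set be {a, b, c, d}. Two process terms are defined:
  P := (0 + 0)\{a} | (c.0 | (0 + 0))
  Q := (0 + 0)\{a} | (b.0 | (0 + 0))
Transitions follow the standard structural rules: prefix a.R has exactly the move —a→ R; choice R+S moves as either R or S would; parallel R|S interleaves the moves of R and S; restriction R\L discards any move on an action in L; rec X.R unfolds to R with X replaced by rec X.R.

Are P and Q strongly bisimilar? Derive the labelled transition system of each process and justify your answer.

not bisimilar

P's transition system — 2 states:
  m0 = (0 + 0)\{a} | (c.0 | (0 + 0)) → -c-> m1
  m1 = (0 + 0)\{a} | (0 | (0 + 0)) → ·
Q's transition system — 2 states:
  n0 = (0 + 0)\{a} | (b.0 | (0 + 0)) → -b-> n1
  n1 = (0 + 0)\{a} | (0 | (0 + 0)) → ·
Coarsest stable partition (strong bisimilarity classes):
  B0 = {m0}
  B1 = {m1, n1}
  B2 = {n0}
m0 ∈ B0, n0 ∈ B2 → different blocks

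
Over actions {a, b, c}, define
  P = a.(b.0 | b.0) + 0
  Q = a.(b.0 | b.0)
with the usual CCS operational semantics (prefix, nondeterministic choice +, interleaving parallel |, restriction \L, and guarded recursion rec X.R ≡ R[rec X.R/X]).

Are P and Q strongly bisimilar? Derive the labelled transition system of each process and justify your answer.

Reachable graph of P (5 states):
  s0 = a.(b.0 | b.0) + 0 → =a=> s1
  s1 = b.0 | b.0 → =b=> s2, =b=> s3
  s2 = 0 | b.0 → =b=> s4
  s3 = b.0 | 0 → =b=> s4
  s4 = 0 | 0 → ∅
Reachable graph of Q (5 states):
  t0 = a.(b.0 | b.0) → =a=> t1
  t1 = b.0 | b.0 → =b=> t2, =b=> t3
  t2 = 0 | b.0 → =b=> t4
  t3 = b.0 | 0 → =b=> t4
  t4 = 0 | 0 → ∅
Bisimilarity quotient blocks:
  B0 = {s0, t0}
  B1 = {s1, t1}
  B2 = {s2, s3, t2, t3}
  B3 = {s4, t4}
s0 ∈ B0, t0 ∈ B0 → same block

YES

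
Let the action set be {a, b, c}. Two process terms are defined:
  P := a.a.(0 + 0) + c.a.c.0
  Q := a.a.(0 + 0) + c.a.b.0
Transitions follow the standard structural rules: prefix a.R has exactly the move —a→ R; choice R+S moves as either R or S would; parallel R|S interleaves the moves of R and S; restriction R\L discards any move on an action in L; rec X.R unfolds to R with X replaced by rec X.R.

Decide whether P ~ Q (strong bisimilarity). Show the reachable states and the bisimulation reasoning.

P's transition system — 6 states:
  m0 = a.a.(0 + 0) + c.a.c.0 :: --a--▸ m1, --c--▸ m2
  m1 = a.(0 + 0) :: --a--▸ m3
  m2 = a.c.0 :: --a--▸ m4
  m3 = 0 + 0 :: deadlocked
  m4 = c.0 :: --c--▸ m5
  m5 = 0 :: deadlocked
Q's transition system — 6 states:
  n0 = a.a.(0 + 0) + c.a.b.0 :: --a--▸ n1, --c--▸ n2
  n1 = a.(0 + 0) :: --a--▸ n3
  n2 = a.b.0 :: --a--▸ n4
  n3 = 0 + 0 :: deadlocked
  n4 = b.0 :: --b--▸ n5
  n5 = 0 :: deadlocked
Coarsest stable partition (strong bisimilarity classes):
  B0 = {m0}
  B1 = {m1, n1}
  B2 = {m3, m5, n3, n5}
  B3 = {m2}
  B4 = {m4}
  B5 = {n0}
  B6 = {n2}
  B7 = {n4}
m0 ∈ B0, n0 ∈ B5 → different blocks

not bisimilar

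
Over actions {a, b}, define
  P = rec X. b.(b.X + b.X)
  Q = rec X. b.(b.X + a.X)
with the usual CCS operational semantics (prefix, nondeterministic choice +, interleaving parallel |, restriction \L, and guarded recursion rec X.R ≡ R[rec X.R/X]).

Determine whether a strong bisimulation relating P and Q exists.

P ≁ Q

Reachable graph of P (2 states):
  p0 = rec X. b.(b.X + b.X) | ··b··> p1
  p1 = b.(rec X. b.(b.X + b.X)) + b.(rec X. b.(b.X + b.X)) | ··b··> p0
Reachable graph of Q (2 states):
  q0 = rec X. b.(b.X + a.X) | ··b··> q1
  q1 = b.(rec X. b.(b.X + a.X)) + a.(rec X. b.(b.X + a.X)) | ··a··> q0, ··b··> q0
Coarsest stable partition (strong bisimilarity classes):
  B0 = {p0, p1}
  B1 = {q0}
  B2 = {q1}
p0 ∈ B0, q0 ∈ B1 → different blocks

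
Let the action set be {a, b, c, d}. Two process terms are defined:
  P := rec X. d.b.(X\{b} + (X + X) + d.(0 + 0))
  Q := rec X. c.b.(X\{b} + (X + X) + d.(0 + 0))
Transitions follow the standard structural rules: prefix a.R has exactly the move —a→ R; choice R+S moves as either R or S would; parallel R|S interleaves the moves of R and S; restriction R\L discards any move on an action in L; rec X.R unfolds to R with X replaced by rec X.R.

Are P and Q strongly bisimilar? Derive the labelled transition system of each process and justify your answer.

P's transition system — 5 states:
  p0 = rec X. d.b.(X\{b} + (X + X) + d.(0 + 0)) ⊢ --d--▸ p1
  p1 = b.((rec X. d.b.(X\{b} + (X + X) + d.(0 + 0)))\{b} + ((rec X. d.b.(X\{b} + (X + X) + d.(0 + 0))) + (rec X. d.b.(X\{b} + (X + X) + d.(0 + 0)))) + d.(0 + 0)) ⊢ --b--▸ p2
  p2 = (rec X. d.b.(X\{b} + (X + X) + d.(0 + 0)))\{b} + ((rec X. d.b.(X\{b} + (X + X) + d.(0 + 0))) + (rec X. d.b.(X\{b} + (X + X) + d.(0 + 0)))) + d.(0 + 0) ⊢ --d--▸ p1, --d--▸ p3, --d--▸ p4
  p3 = (b.((rec X. d.b.(X\{b} + (X + X) + d.(0 + 0)))\{b} + ((rec X. d.b.(X\{b} + (X + X) + d.(0 + 0))) + (rec X. d.b.(X\{b} + (X + X) + d.(0 + 0)))) + d.(0 + 0)))\{b} ⊢ stopped
  p4 = 0 + 0 ⊢ stopped
Q's transition system — 5 states:
  q0 = rec X. c.b.(X\{b} + (X + X) + d.(0 + 0)) ⊢ --c--▸ q1
  q1 = b.((rec X. c.b.(X\{b} + (X + X) + d.(0 + 0)))\{b} + ((rec X. c.b.(X\{b} + (X + X) + d.(0 + 0))) + (rec X. c.b.(X\{b} + (X + X) + d.(0 + 0)))) + d.(0 + 0)) ⊢ --b--▸ q2
  q2 = (rec X. c.b.(X\{b} + (X + X) + d.(0 + 0)))\{b} + ((rec X. c.b.(X\{b} + (X + X) + d.(0 + 0))) + (rec X. c.b.(X\{b} + (X + X) + d.(0 + 0)))) + d.(0 + 0) ⊢ --c--▸ q1, --c--▸ q3, --d--▸ q4
  q3 = (b.((rec X. c.b.(X\{b} + (X + X) + d.(0 + 0)))\{b} + ((rec X. c.b.(X\{b} + (X + X) + d.(0 + 0))) + (rec X. c.b.(X\{b} + (X + X) + d.(0 + 0)))) + d.(0 + 0)))\{b} ⊢ stopped
  q4 = 0 + 0 ⊢ stopped
Coarsest stable partition (strong bisimilarity classes):
  B0 = {p0}
  B1 = {p1}
  B2 = {p2}
  B3 = {p3, p4, q3, q4}
  B4 = {q0}
  B5 = {q1}
  B6 = {q2}
p0 ∈ B0, q0 ∈ B4 → different blocks

not bisimilar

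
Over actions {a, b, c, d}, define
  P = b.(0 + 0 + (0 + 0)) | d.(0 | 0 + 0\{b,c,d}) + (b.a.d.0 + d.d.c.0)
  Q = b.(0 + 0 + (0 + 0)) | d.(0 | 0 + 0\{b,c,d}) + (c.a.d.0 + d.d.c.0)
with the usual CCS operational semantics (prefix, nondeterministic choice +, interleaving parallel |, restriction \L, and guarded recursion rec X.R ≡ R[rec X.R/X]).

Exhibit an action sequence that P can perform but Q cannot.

P's transition system — 9 states:
  m0 = b.(0 + 0 + (0 + 0)) | d.(0 | 0 + 0\{b,c,d}) + (b.a.d.0 + d.d.c.0) :: ··b··> m1, ··b··> m2, ··d··> m3, ··d··> m4
  m1 = (0 + 0 + (0 + 0)) | d.(0 | 0 + 0\{b,c,d}) :: ··d··> m5
  m2 = a.d.0 :: ··a··> m6
  m3 = b.(0 + 0 + (0 + 0)) | (0 | 0 + 0\{b,c,d}) :: ··b··> m5
  m4 = d.c.0 :: ··d··> m7
  m5 = (0 + 0 + (0 + 0)) | (0 | 0 + 0\{b,c,d}) :: deadlocked
  m6 = d.0 :: ··d··> m8
  m7 = c.0 :: ··c··> m8
  m8 = 0 :: deadlocked
Q's transition system — 9 states:
  n0 = b.(0 + 0 + (0 + 0)) | d.(0 | 0 + 0\{b,c,d}) + (c.a.d.0 + d.d.c.0) :: ··b··> n1, ··c··> n2, ··d··> n3, ··d··> n4
  n1 = (0 + 0 + (0 + 0)) | d.(0 | 0 + 0\{b,c,d}) :: ··d··> n5
  n2 = a.d.0 :: ··a··> n6
  n3 = b.(0 + 0 + (0 + 0)) | (0 | 0 + 0\{b,c,d}) :: ··b··> n5
  n4 = d.c.0 :: ··d··> n7
  n5 = (0 + 0 + (0 + 0)) | (0 | 0 + 0\{b,c,d}) :: deadlocked
  n6 = d.0 :: ··d··> n8
  n7 = c.0 :: ··c··> n8
  n8 = 0 :: deadlocked
Executing ba from P (initial set {m0}):
  after b @ step 1: {m1, m2}
  after a @ step 2: {m6}
  P completes σ.
Executing ba from Q (initial set {n0}):
  after b @ step 1: {n1}
  after a @ step 2: ∅ (Q stuck)

ba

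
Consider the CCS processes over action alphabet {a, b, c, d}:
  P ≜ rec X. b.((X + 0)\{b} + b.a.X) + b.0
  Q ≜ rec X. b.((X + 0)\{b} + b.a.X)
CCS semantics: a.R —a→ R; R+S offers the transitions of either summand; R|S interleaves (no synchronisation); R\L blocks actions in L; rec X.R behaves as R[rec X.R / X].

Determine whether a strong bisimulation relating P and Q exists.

Reachable graph of P (4 states):
  u0 = rec X. b.((X + 0)\{b} + b.a.X) + b.0 :: --b--▸ u1, --b--▸ u2
  u1 = ((rec X. b.((X + 0)\{b} + b.a.X) + b.0) + 0)\{b} + b.a.(rec X. b.((X + 0)\{b} + b.a.X) + b.0) :: --b--▸ u3
  u2 = 0 :: ·
  u3 = a.(rec X. b.((X + 0)\{b} + b.a.X) + b.0) :: --a--▸ u0
Reachable graph of Q (3 states):
  v0 = rec X. b.((X + 0)\{b} + b.a.X) :: --b--▸ v1
  v1 = ((rec X. b.((X + 0)\{b} + b.a.X)) + 0)\{b} + b.a.(rec X. b.((X + 0)\{b} + b.a.X)) :: --b--▸ v2
  v2 = a.(rec X. b.((X + 0)\{b} + b.a.X)) :: --a--▸ v0
Coarsest stable partition (strong bisimilarity classes):
  B0 = {u0}
  B1 = {u1}
  B2 = {u3}
  B3 = {u2}
  B4 = {v0}
  B5 = {v1}
  B6 = {v2}
u0 ∈ B0, v0 ∈ B4 → different blocks

NO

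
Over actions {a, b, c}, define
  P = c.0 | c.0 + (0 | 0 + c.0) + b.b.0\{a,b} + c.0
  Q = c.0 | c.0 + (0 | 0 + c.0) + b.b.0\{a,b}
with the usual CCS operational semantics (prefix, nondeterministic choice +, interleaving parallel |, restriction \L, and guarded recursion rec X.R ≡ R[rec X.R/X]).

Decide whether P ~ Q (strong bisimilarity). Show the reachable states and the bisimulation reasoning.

Reachable graph of P (7 states):
  u0 = c.0 | c.0 + (0 | 0 + c.0) + b.b.0\{a,b} + c.0 :: =b=> u1, =c=> u2, =c=> u3, =c=> u4
  u1 = b.0\{a,b} :: =b=> u5
  u2 = 0 :: deadlocked
  u3 = 0 | c.0 :: =c=> u6
  u4 = c.0 | 0 :: =c=> u6
  u5 = 0\{a,b} :: deadlocked
  u6 = 0 | 0 :: deadlocked
Reachable graph of Q (7 states):
  v0 = c.0 | c.0 + (0 | 0 + c.0) + b.b.0\{a,b} :: =b=> v1, =c=> v2, =c=> v3, =c=> v4
  v1 = b.0\{a,b} :: =b=> v5
  v2 = 0 :: deadlocked
  v3 = 0 | c.0 :: =c=> v6
  v4 = c.0 | 0 :: =c=> v6
  v5 = 0\{a,b} :: deadlocked
  v6 = 0 | 0 :: deadlocked
Coarsest stable partition (strong bisimilarity classes):
  B0 = {u0, v0}
  B1 = {u3, u4, v3, v4}
  B2 = {u2, u5, u6, v2, v5, v6}
  B3 = {u1, v1}
u0 ∈ B0, v0 ∈ B0 → same block

bisimilar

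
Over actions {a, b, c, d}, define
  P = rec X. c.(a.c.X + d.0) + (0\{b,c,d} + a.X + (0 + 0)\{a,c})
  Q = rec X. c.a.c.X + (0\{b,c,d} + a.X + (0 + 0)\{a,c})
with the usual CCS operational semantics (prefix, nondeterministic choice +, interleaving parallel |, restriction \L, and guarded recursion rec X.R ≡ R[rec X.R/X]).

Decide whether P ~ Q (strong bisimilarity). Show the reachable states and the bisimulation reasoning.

NO

LTS(P): 4 reachable states
  m0 = rec X. c.(a.c.X + d.0) + (0\{b,c,d} + a.X + (0 + 0)\{a,c}) has moves -a-> m0, -c-> m1
  m1 = a.c.(rec X. c.(a.c.X + d.0) + (0\{b,c,d} + a.X + (0 + 0)\{a,c})) + d.0 has moves -a-> m2, -d-> m3
  m2 = c.(rec X. c.(a.c.X + d.0) + (0\{b,c,d} + a.X + (0 + 0)\{a,c})) has moves -c-> m0
  m3 = 0 has moves deadlocked
LTS(Q): 3 reachable states
  n0 = rec X. c.a.c.X + (0\{b,c,d} + a.X + (0 + 0)\{a,c}) has moves -a-> n0, -c-> n1
  n1 = a.c.(rec X. c.a.c.X + (0\{b,c,d} + a.X + (0 + 0)\{a,c})) has moves -a-> n2
  n2 = c.(rec X. c.a.c.X + (0\{b,c,d} + a.X + (0 + 0)\{a,c})) has moves -c-> n0
Partition-refinement fixed point:
  B0 = {m0}
  B1 = {m1}
  B2 = {m2}
  B3 = {m3}
  B4 = {n0}
  B5 = {n1}
  B6 = {n2}
m0 ∈ B0, n0 ∈ B4 → different blocks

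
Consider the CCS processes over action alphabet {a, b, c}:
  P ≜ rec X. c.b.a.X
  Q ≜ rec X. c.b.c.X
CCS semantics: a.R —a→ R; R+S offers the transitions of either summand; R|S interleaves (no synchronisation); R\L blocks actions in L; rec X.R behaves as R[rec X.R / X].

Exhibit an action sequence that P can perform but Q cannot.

P's transition system — 3 states:
  m0 = rec X. c.b.a.X has moves —c→ m1
  m1 = b.a.(rec X. c.b.a.X) has moves —b→ m2
  m2 = a.(rec X. c.b.a.X) has moves —a→ m0
Q's transition system — 3 states:
  n0 = rec X. c.b.c.X has moves —c→ n1
  n1 = b.c.(rec X. c.b.c.X) has moves —b→ n2
  n2 = c.(rec X. c.b.c.X) has moves —c→ n0
Executing cba from P (initial set {m0}):
  after c @ step 1: {m1}
  after b @ step 2: {m2}
  after a @ step 3: {m0}
  — P admits the full trace.
Executing cba from Q (initial set {n0}):
  after c @ step 1: {n1}
  after b @ step 2: {n2}
  after a @ step 3: ∅ (Q stuck)

cba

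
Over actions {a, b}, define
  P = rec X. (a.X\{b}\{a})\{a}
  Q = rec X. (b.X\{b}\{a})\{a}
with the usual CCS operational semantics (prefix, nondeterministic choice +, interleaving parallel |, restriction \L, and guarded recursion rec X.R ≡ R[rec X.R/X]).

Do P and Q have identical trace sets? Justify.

traces(P) ≠ traces(Q) — witness ⟨b⟩

Reachable graph of P (1 states):
  u0 = rec X. (a.X\{b}\{a})\{a} has moves (no moves)
Reachable graph of Q (2 states):
  v0 = rec X. (b.X\{b}\{a})\{a} has moves —b→ v1
  v1 = (rec X. (b.X\{b}\{a})\{a})\{b}\{a}\{a} has moves (no moves)
Executing b from Q (initial set {v0}):
  step 1 (b): {v1}
  — Q admits the full trace.
Executing b from P (initial set {u0}):
  step 1 (b): ∅  — P cannot continue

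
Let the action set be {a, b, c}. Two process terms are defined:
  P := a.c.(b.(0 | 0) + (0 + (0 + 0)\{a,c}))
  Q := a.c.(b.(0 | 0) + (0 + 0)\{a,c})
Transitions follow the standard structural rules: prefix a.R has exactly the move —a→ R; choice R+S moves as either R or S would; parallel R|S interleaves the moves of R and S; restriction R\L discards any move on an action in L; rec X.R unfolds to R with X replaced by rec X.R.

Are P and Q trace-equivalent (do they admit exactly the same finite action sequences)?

traces(P) = traces(Q)

P's transition system — 4 states:
  s0 = a.c.(b.(0 | 0) + (0 + (0 + 0)\{a,c})) ⊢ ··a··> s1
  s1 = c.(b.(0 | 0) + (0 + (0 + 0)\{a,c})) ⊢ ··c··> s2
  s2 = b.(0 | 0) + (0 + (0 + 0)\{a,c}) ⊢ ··b··> s3
  s3 = 0 | 0 ⊢ (no moves)
Q's transition system — 4 states:
  t0 = a.c.(b.(0 | 0) + (0 + 0)\{a,c}) ⊢ ··a··> t1
  t1 = c.(b.(0 | 0) + (0 + 0)\{a,c}) ⊢ ··c··> t2
  t2 = b.(0 | 0) + (0 + 0)\{a,c} ⊢ ··b··> t3
  t3 = 0 | 0 ⊢ (no moves)
Coarsest stable partition (strong bisimilarity classes):
  B0 = {s0, t0}
  B1 = {s1, t1}
  B2 = {s2, t2}
  B3 = {s3, t3}
s0 ∈ B0, t0 ∈ B0 → same block
Bisimilar ⇒ trace-equivalent.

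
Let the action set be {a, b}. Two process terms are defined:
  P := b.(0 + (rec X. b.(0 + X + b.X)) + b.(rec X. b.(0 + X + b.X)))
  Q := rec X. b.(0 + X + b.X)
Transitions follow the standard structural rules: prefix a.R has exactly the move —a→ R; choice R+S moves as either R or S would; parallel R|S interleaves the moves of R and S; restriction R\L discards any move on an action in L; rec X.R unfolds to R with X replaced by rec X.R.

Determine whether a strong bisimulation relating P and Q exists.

LTS(P): 3 reachable states
  m0 = b.(0 + (rec X. b.(0 + X + b.X)) + b.(rec X. b.(0 + X + b.X))) | —b→ m1
  m1 = 0 + (rec X. b.(0 + X + b.X)) + b.(rec X. b.(0 + X + b.X)) | —b→ m1, —b→ m2
  m2 = rec X. b.(0 + X + b.X) | —b→ m1
LTS(Q): 2 reachable states
  n0 = rec X. b.(0 + X + b.X) | —b→ n1
  n1 = 0 + (rec X. b.(0 + X + b.X)) + b.(rec X. b.(0 + X + b.X)) | —b→ n0, —b→ n1
Bisimilarity quotient blocks:
  B0 = {m0, m1, m2, n0, n1}
m0 ∈ B0, n0 ∈ B0 → same block

bisimilar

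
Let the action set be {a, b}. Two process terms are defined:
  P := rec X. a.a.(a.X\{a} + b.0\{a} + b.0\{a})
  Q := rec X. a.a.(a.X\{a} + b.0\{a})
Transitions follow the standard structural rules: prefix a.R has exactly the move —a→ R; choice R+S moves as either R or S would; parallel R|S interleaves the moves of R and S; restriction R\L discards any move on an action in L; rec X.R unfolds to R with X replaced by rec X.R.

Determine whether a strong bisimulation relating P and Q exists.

P's transition system — 5 states:
  s0 = rec X. a.a.(a.X\{a} + b.0\{a} + b.0\{a}) | --a--▸ s1
  s1 = a.(a.(rec X. a.a.(a.X\{a} + b.0\{a} + b.0\{a}))\{a} + b.0\{a} + b.0\{a}) | --a--▸ s2
  s2 = a.(rec X. a.a.(a.X\{a} + b.0\{a} + b.0\{a}))\{a} + b.0\{a} + b.0\{a} | --a--▸ s3, --b--▸ s4
  s3 = (rec X. a.a.(a.X\{a} + b.0\{a} + b.0\{a}))\{a} | (no moves)
  s4 = 0\{a} | (no moves)
Q's transition system — 5 states:
  t0 = rec X. a.a.(a.X\{a} + b.0\{a}) | --a--▸ t1
  t1 = a.(a.(rec X. a.a.(a.X\{a} + b.0\{a}))\{a} + b.0\{a}) | --a--▸ t2
  t2 = a.(rec X. a.a.(a.X\{a} + b.0\{a}))\{a} + b.0\{a} | --a--▸ t3, --b--▸ t4
  t3 = (rec X. a.a.(a.X\{a} + b.0\{a}))\{a} | (no moves)
  t4 = 0\{a} | (no moves)
Coarsest stable partition (strong bisimilarity classes):
  B0 = {s0, t0}
  B1 = {s1, t1}
  B2 = {s2, t2}
  B3 = {s3, s4, t3, t4}
s0 ∈ B0, t0 ∈ B0 → same block

bisimilar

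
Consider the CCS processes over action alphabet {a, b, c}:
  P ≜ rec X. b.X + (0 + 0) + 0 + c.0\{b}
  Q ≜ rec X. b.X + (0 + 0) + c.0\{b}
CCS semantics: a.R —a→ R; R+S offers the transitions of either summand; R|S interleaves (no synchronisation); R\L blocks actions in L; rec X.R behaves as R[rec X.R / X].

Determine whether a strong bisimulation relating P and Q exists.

LTS(P): 2 reachable states
  p0 = rec X. b.X + (0 + 0) + 0 + c.0\{b} has moves ··b··> p0, ··c··> p1
  p1 = 0\{b} has moves ·
LTS(Q): 2 reachable states
  q0 = rec X. b.X + (0 + 0) + c.0\{b} has moves ··b··> q0, ··c··> q1
  q1 = 0\{b} has moves ·
Bisimilarity quotient blocks:
  B0 = {p0, q0}
  B1 = {p1, q1}
p0 ∈ B0, q0 ∈ B0 → same block

P ~ Q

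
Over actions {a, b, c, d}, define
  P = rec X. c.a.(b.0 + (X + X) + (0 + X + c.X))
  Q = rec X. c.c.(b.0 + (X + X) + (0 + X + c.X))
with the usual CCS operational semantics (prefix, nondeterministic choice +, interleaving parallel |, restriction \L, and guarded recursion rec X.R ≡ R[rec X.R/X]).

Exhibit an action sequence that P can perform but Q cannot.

LTS(P): 4 reachable states
  u0 = rec X. c.a.(b.0 + (X + X) + (0 + X + c.X)) ⊢ —c→ u1
  u1 = a.(b.0 + ((rec X. c.a.(b.0 + (X + X) + (0 + X + c.X))) + (rec X. c.a.(b.0 + (X + X) + (0 + X + c.X)))) + (0 + (rec X. c.a.(b.0 + (X + X) + (0 + X + c.X))) + c.(rec X. c.a.(b.0 + (X + X) + (0 + X + c.X))))) ⊢ —a→ u2
  u2 = b.0 + ((rec X. c.a.(b.0 + (X + X) + (0 + X + c.X))) + (rec X. c.a.(b.0 + (X + X) + (0 + X + c.X)))) + (0 + (rec X. c.a.(b.0 + (X + X) + (0 + X + c.X))) + c.(rec X. c.a.(b.0 + (X + X) + (0 + X + c.X)))) ⊢ —b→ u3, —c→ u0, —c→ u1
  u3 = 0 ⊢ (no moves)
LTS(Q): 4 reachable states
  v0 = rec X. c.c.(b.0 + (X + X) + (0 + X + c.X)) ⊢ —c→ v1
  v1 = c.(b.0 + ((rec X. c.c.(b.0 + (X + X) + (0 + X + c.X))) + (rec X. c.c.(b.0 + (X + X) + (0 + X + c.X)))) + (0 + (rec X. c.c.(b.0 + (X + X) + (0 + X + c.X))) + c.(rec X. c.c.(b.0 + (X + X) + (0 + X + c.X))))) ⊢ —c→ v2
  v2 = b.0 + ((rec X. c.c.(b.0 + (X + X) + (0 + X + c.X))) + (rec X. c.c.(b.0 + (X + X) + (0 + X + c.X)))) + (0 + (rec X. c.c.(b.0 + (X + X) + (0 + X + c.X))) + c.(rec X. c.c.(b.0 + (X + X) + (0 + X + c.X)))) ⊢ —b→ v3, —c→ v0, —c→ v1
  v3 = 0 ⊢ (no moves)
Trace ⟨ca⟩ through P, begin at {u0}:
  step 1 (c): {u1}
  step 2 (a): {u2}
  P completes σ.
Trace ⟨ca⟩ through Q, begin at {v0}:
  step 1 (c): {v1}
  step 2 (a): ∅  — Q cannot continue

ca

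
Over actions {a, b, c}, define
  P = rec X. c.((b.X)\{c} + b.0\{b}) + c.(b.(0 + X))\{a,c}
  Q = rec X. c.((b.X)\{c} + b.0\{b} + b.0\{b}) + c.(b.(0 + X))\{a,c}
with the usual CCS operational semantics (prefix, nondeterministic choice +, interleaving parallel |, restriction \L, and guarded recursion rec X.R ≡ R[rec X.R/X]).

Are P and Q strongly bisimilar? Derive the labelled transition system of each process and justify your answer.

LTS(P): 6 reachable states
  s0 = rec X. c.((b.X)\{c} + b.0\{b}) + c.(b.(0 + X))\{a,c} ⊢ =c=> s1, =c=> s2
  s1 = (b.(0 + (rec X. c.((b.X)\{c} + b.0\{b}) + c.(b.(0 + X))\{a,c})))\{a,c} ⊢ =b=> s3
  s2 = (b.(rec X. c.((b.X)\{c} + b.0\{b}) + c.(b.(0 + X))\{a,c}))\{c} + b.0\{b} ⊢ =b=> s4, =b=> s5
  s3 = (0 + (rec X. c.((b.X)\{c} + b.0\{b}) + c.(b.(0 + X))\{a,c}))\{a,c} ⊢ ∅
  s4 = (rec X. c.((b.X)\{c} + b.0\{b}) + c.(b.(0 + X))\{a,c})\{c} ⊢ ∅
  s5 = 0\{b} ⊢ ∅
LTS(Q): 6 reachable states
  t0 = rec X. c.((b.X)\{c} + b.0\{b} + b.0\{b}) + c.(b.(0 + X))\{a,c} ⊢ =c=> t1, =c=> t2
  t1 = (b.(0 + (rec X. c.((b.X)\{c} + b.0\{b} + b.0\{b}) + c.(b.(0 + X))\{a,c})))\{a,c} ⊢ =b=> t3
  t2 = (b.(rec X. c.((b.X)\{c} + b.0\{b} + b.0\{b}) + c.(b.(0 + X))\{a,c}))\{c} + b.0\{b} + b.0\{b} ⊢ =b=> t4, =b=> t5
  t3 = (0 + (rec X. c.((b.X)\{c} + b.0\{b} + b.0\{b}) + c.(b.(0 + X))\{a,c}))\{a,c} ⊢ ∅
  t4 = (rec X. c.((b.X)\{c} + b.0\{b} + b.0\{b}) + c.(b.(0 + X))\{a,c})\{c} ⊢ ∅
  t5 = 0\{b} ⊢ ∅
Coarsest stable partition (strong bisimilarity classes):
  B0 = {s0, t0}
  B1 = {s1, s2, t1, t2}
  B2 = {s3, s4, s5, t3, t4, t5}
s0 ∈ B0, t0 ∈ B0 → same block

P ~ Q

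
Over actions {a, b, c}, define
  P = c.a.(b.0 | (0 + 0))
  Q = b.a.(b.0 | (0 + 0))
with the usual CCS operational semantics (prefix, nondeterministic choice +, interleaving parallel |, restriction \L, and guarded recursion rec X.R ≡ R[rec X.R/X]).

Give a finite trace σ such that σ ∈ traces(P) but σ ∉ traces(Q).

c

P's transition system — 4 states:
  p0 = c.a.(b.0 | (0 + 0)) has moves --c--▸ p1
  p1 = a.(b.0 | (0 + 0)) has moves --a--▸ p2
  p2 = b.0 | (0 + 0) has moves --b--▸ p3
  p3 = 0 | (0 + 0) has moves deadlocked
Q's transition system — 4 states:
  q0 = b.a.(b.0 | (0 + 0)) has moves --b--▸ q1
  q1 = a.(b.0 | (0 + 0)) has moves --a--▸ q2
  q2 = b.0 | (0 + 0) has moves --b--▸ q3
  q3 = 0 | (0 + 0) has moves deadlocked
Executing c from P (initial set {p0}):
  [1] c ⇒ {p1}
  ✓ P
Executing c from Q (initial set {q0}):
  [1] c ⇒ no successor for Q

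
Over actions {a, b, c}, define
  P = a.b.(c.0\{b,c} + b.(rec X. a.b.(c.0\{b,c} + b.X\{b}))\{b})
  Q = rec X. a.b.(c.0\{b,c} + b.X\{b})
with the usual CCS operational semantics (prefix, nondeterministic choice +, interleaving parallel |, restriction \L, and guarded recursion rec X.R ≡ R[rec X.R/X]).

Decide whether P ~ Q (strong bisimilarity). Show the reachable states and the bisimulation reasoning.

LTS(P): 6 reachable states
  u0 = a.b.(c.0\{b,c} + b.(rec X. a.b.(c.0\{b,c} + b.X\{b}))\{b}) | —a→ u1
  u1 = b.(c.0\{b,c} + b.(rec X. a.b.(c.0\{b,c} + b.X\{b}))\{b}) | —b→ u2
  u2 = c.0\{b,c} + b.(rec X. a.b.(c.0\{b,c} + b.X\{b}))\{b} | —b→ u3, —c→ u4
  u3 = (rec X. a.b.(c.0\{b,c} + b.X\{b}))\{b} | —a→ u5
  u4 = 0\{b,c} | ·
  u5 = (b.(c.0\{b,c} + b.(rec X. a.b.(c.0\{b,c} + b.X\{b}))\{b}))\{b} | ·
LTS(Q): 6 reachable states
  v0 = rec X. a.b.(c.0\{b,c} + b.X\{b}) | —a→ v1
  v1 = b.(c.0\{b,c} + b.(rec X. a.b.(c.0\{b,c} + b.X\{b}))\{b}) | —b→ v2
  v2 = c.0\{b,c} + b.(rec X. a.b.(c.0\{b,c} + b.X\{b}))\{b} | —b→ v3, —c→ v4
  v3 = (rec X. a.b.(c.0\{b,c} + b.X\{b}))\{b} | —a→ v5
  v4 = 0\{b,c} | ·
  v5 = (b.(c.0\{b,c} + b.(rec X. a.b.(c.0\{b,c} + b.X\{b}))\{b}))\{b} | ·
Partition-refinement fixed point:
  B0 = {u0, v0}
  B1 = {u1, v1}
  B2 = {u2, v2}
  B3 = {u4, u5, v4, v5}
  B4 = {u3, v3}
u0 ∈ B0, v0 ∈ B0 → same block

YES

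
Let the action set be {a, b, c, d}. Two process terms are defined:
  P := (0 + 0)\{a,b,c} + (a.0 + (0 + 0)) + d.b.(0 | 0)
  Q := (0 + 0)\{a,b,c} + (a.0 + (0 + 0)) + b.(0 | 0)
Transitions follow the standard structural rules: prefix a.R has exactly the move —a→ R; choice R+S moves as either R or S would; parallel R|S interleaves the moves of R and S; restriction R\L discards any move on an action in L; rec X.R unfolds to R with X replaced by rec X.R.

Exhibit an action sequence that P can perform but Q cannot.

d

Reachable graph of P (4 states):
  m0 = (0 + 0)\{a,b,c} + (a.0 + (0 + 0)) + d.b.(0 | 0) → --a--▸ m1, --d--▸ m2
  m1 = 0 → ∅
  m2 = b.(0 | 0) → --b--▸ m3
  m3 = 0 | 0 → ∅
Reachable graph of Q (3 states):
  n0 = (0 + 0)\{a,b,c} + (a.0 + (0 + 0)) + b.(0 | 0) → --a--▸ n1, --b--▸ n2
  n1 = 0 → ∅
  n2 = 0 | 0 → ∅
Trace ⟨d⟩ through P, begin at {m0}:
  after d @ step 1: {m2}
  P completes σ.
Trace ⟨d⟩ through Q, begin at {n0}:
  after d @ step 1: ∅ (Q stuck)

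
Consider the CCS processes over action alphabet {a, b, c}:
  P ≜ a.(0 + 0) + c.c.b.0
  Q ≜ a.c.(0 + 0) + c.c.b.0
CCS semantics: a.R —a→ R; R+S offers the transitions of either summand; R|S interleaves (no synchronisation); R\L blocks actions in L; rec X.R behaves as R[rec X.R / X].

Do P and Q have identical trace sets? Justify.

trace-distinct — witness ⟨ac⟩

LTS(P): 5 reachable states
  s0 = a.(0 + 0) + c.c.b.0 ⊢ -a-> s1, -c-> s2
  s1 = 0 + 0 ⊢ deadlocked
  s2 = c.b.0 ⊢ -c-> s3
  s3 = b.0 ⊢ -b-> s4
  s4 = 0 ⊢ deadlocked
LTS(Q): 6 reachable states
  t0 = a.c.(0 + 0) + c.c.b.0 ⊢ -a-> t1, -c-> t2
  t1 = c.(0 + 0) ⊢ -c-> t3
  t2 = c.b.0 ⊢ -c-> t4
  t3 = 0 + 0 ⊢ deadlocked
  t4 = b.0 ⊢ -b-> t5
  t5 = 0 ⊢ deadlocked
Executing ac from Q (initial set {t0}):
  after a @ step 1: {t1}
  after c @ step 2: {t3}
  ✓ Q
Executing ac from P (initial set {s0}):
  after a @ step 1: {s1}
  after c @ step 2: no successor for P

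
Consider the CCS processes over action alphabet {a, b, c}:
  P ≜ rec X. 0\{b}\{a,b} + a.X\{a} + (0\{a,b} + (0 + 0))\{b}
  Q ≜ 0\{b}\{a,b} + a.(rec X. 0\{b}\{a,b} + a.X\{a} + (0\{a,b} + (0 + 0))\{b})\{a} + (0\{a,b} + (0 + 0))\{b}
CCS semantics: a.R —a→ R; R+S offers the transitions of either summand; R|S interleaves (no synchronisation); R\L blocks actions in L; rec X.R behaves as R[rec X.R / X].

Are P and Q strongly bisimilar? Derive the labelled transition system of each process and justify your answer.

P ~ Q

LTS(P): 2 reachable states
  p0 = rec X. 0\{b}\{a,b} + a.X\{a} + (0\{a,b} + (0 + 0))\{b} | ··a··> p1
  p1 = (rec X. 0\{b}\{a,b} + a.X\{a} + (0\{a,b} + (0 + 0))\{b})\{a} | stopped
LTS(Q): 2 reachable states
  q0 = 0\{b}\{a,b} + a.(rec X. 0\{b}\{a,b} + a.X\{a} + (0\{a,b} + (0 + 0))\{b})\{a} + (0\{a,b} + (0 + 0))\{b} | ··a··> q1
  q1 = (rec X. 0\{b}\{a,b} + a.X\{a} + (0\{a,b} + (0 + 0))\{b})\{a} | stopped
Coarsest stable partition (strong bisimilarity classes):
  B0 = {p0, q0}
  B1 = {p1, q1}
p0 ∈ B0, q0 ∈ B0 → same block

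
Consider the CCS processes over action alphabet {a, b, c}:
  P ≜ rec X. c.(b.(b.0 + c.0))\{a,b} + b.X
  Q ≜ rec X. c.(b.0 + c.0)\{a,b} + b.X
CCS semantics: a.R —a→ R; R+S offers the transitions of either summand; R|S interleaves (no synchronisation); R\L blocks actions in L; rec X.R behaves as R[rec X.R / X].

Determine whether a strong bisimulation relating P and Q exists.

Reachable graph of P (2 states):
  m0 = rec X. c.(b.(b.0 + c.0))\{a,b} + b.X → -b-> m0, -c-> m1
  m1 = (b.(b.0 + c.0))\{a,b} → ·
Reachable graph of Q (3 states):
  n0 = rec X. c.(b.0 + c.0)\{a,b} + b.X → -b-> n0, -c-> n1
  n1 = (b.0 + c.0)\{a,b} → -c-> n2
  n2 = 0\{a,b} → ·
Partition-refinement fixed point:
  B0 = {m0}
  B1 = {m1, n2}
  B2 = {n0}
  B3 = {n1}
m0 ∈ B0, n0 ∈ B2 → different blocks

not bisimilar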